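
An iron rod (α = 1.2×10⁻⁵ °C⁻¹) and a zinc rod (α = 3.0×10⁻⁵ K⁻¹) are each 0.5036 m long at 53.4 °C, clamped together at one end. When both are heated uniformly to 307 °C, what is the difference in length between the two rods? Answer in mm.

2.30 mm

ΔT = 253.6 K
iron: ΔL = 1.2×10⁻⁵ × 0.5036 m × 253.6 = 1.5326×10⁻³ m = 1.5326 mm
zinc: ΔL = 3.0×10⁻⁵ × 0.5036 m × 253.6 = 3.8314×10⁻³ m = 3.8314 mm
difference = 3.8314 − 1.5326 = 2.2988 mm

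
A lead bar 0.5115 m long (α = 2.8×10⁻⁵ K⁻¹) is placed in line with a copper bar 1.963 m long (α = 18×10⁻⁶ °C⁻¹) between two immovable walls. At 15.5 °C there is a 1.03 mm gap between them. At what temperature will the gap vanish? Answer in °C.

α₁L₁ = 1.4322×10⁻⁵ m/K, α₂L₂ = 3.5334×10⁻⁵ m/K → total 4.9656×10⁻⁵ m/K
ΔT = g/(α₁L₁+α₂L₂) = 1.03×10⁻³ / 4.9656×10⁻⁵ = 20.743 K
T = 15.5 + 20.743 = 36.243 °C

T = 36.2 °C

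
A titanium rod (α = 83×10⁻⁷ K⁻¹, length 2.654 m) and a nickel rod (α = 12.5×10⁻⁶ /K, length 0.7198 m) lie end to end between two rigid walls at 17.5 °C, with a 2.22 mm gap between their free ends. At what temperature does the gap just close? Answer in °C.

Gap closes when ΔL₁ + ΔL₂ = 2.22 mm = 2.22×10⁻³ m
(α₁L₁ + α₂L₂)ΔT = g
α₁L₁ + α₂L₂ = 83×10⁻⁷×2.654 + 12.5×10⁻⁶×0.7198 = 3.10257×10⁻⁵ m/K
ΔT = 2.22×10⁻³ / 3.10257×10⁻⁵ = 71.554 K
T = 17.5 + 71.554 = 89.054 °C

T = 89.1 °C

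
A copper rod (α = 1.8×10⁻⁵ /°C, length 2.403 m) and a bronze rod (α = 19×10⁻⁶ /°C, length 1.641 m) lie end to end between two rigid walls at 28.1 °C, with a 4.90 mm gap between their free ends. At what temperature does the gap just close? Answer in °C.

α₁L₁ = 4.3254×10⁻⁵ m/K, α₂L₂ = 3.1179×10⁻⁵ m/K → total 7.4433×10⁻⁵ m/K
ΔT = g/(α₁L₁+α₂L₂) = 4.90×10⁻³ / 7.4433×10⁻⁵ = 65.831 K
T = 28.1 + 65.831 = 93.931 °C

T = 93.9 °C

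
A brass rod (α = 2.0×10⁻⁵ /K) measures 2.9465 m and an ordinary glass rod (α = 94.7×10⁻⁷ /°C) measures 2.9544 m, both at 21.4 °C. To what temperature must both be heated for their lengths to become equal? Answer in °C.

T = 276.6 °C

L₁(1 + α₁ΔT) = L₂(1 + α₂ΔT) ⇒ ΔT = (L₂ − L₁)/(α₁L₁ − α₂L₂)
L₂ − L₁ = 2.9544 − 2.9465 = 7.90×10⁻³ m
α₁L₁ − α₂L₂ = 2.0×10⁻⁵×2.9465 − 94.7×10⁻⁷×2.9544 = 3.0951832×10⁻⁵ m/K
ΔT = 7.90×10⁻³ / 3.0951832×10⁻⁵ = 255.235 K
T = 21.4 + 255.235 = 276.635 °C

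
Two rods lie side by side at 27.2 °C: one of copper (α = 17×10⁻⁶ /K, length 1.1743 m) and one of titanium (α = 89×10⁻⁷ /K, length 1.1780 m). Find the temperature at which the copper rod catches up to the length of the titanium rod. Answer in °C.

T = 417.5 °C

L₁(1 + α₁ΔT) = L₂(1 + α₂ΔT) ⇒ ΔT = (L₂ − L₁)/(α₁L₁ − α₂L₂)
L₂ − L₁ = 1.1780 − 1.1743 = 3.70×10⁻³ m
α₁L₁ − α₂L₂ = 17×10⁻⁶×1.1743 − 89×10⁻⁷×1.1780 = 9.4789×10⁻⁶ m/K
ΔT = 3.70×10⁻³ / 9.4789×10⁻⁶ = 390.341 K
T = 27.2 + 390.341 = 417.541 °C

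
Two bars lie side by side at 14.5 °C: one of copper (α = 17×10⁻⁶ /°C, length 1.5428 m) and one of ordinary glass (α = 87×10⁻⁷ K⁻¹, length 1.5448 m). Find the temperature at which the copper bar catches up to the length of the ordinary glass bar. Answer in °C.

L₁(1 + α₁ΔT) = L₂(1 + α₂ΔT) ⇒ ΔT = (L₂ − L₁)/(α₁L₁ − α₂L₂)
L₂ − L₁ = 1.5448 − 1.5428 = 2.00×10⁻³ m
α₁L₁ − α₂L₂ = 17×10⁻⁶×1.5428 − 87×10⁻⁷×1.5448 = 1.278784×10⁻⁵ m/K
ΔT = 2.00×10⁻³ / 1.278784×10⁻⁵ = 156.399 K
T = 14.5 + 156.399 = 170.899 °C

T = 170.9 °C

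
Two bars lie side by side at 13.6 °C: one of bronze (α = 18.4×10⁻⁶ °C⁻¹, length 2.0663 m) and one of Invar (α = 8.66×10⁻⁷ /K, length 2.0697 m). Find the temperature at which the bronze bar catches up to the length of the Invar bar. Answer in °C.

T = 107.5 °C

L₁(1 + α₁ΔT) = L₂(1 + α₂ΔT) ⇒ ΔT = (L₂ − L₁)/(α₁L₁ − α₂L₂)
L₂ − L₁ = 2.0697 − 2.0663 = 3.40×10⁻³ m
α₁L₁ − α₂L₂ = 18.4×10⁻⁶×2.0663 − 8.66×10⁻⁷×2.0697 = 3.62275598×10⁻⁵ m/K
ΔT = 3.40×10⁻³ / 3.62275598×10⁻⁵ = 93.851 K
T = 13.6 + 93.851 = 107.451 °C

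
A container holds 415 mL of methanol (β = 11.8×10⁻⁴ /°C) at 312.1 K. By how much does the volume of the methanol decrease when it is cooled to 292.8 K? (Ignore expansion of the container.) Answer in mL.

ΔV = 9.45 mL

|ΔT| = |292.8 − 312.1| = 19.3 K
ΔV = βV₀ΔT = (11.8×10⁻⁴)(415)(19.3) = 9.45 mL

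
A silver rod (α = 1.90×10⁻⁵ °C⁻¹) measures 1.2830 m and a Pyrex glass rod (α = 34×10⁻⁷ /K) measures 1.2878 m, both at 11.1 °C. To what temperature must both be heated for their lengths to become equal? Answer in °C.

T = 251.1 °C

Equal length when α₁L₁ΔT − α₂L₂ΔT = L₂ − L₁ = 4.80×10⁻³ m
α₁L₁ = 2.4377×10⁻⁵, α₂L₂ = 4.37852×10⁻⁶ → Δ(αL) = 1.999848×10⁻⁵ m/K
ΔT = 4.80×10⁻³ / 1.999848×10⁻⁵ = 240.018 K, so T = 11.1 + 240.018 = 251.118 °C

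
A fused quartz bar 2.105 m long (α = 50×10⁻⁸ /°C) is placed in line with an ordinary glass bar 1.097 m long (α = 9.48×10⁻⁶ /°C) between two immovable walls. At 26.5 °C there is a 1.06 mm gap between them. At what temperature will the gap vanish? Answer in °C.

T = 119 °C

α₁L₁ = 1.0525×10⁻⁶ m/K, α₂L₂ = 1.039956×10⁻⁵ m/K → total 1.145206×10⁻⁵ m/K
ΔT = g/(α₁L₁+α₂L₂) = 1.06×10⁻³ / 1.145206×10⁻⁵ = 92.56 K
T = 26.5 + 92.56 = 119.06 °C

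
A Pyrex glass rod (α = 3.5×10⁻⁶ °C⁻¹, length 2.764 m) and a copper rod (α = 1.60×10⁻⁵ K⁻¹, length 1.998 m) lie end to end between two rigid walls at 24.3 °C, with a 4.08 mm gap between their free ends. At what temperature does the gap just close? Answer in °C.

T = 122 °C

Gap closes when ΔL₁ + ΔL₂ = 4.08 mm = 4.08×10⁻³ m
(α₁L₁ + α₂L₂)ΔT = g
α₁L₁ + α₂L₂ = 3.5×10⁻⁶×2.764 + 1.60×10⁻⁵×1.998 = 4.1642×10⁻⁵ m/K
ΔT = 4.08×10⁻³ / 4.1642×10⁻⁵ = 97.98 K
T = 24.3 + 97.98 = 122.28 °C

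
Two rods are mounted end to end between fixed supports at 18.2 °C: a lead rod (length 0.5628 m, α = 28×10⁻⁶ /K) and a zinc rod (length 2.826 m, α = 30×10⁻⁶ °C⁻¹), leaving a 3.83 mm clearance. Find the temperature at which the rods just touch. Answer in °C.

T = 56.3 °C

α₁L₁ = 1.57584×10⁻⁵ m/K, α₂L₂ = 8.478×10⁻⁵ m/K → total 1.005384×10⁻⁴ m/K
ΔT = g/(α₁L₁+α₂L₂) = 3.83×10⁻³ / 1.005384×10⁻⁴ = 38.095 K
T = 18.2 + 38.095 = 56.295 °C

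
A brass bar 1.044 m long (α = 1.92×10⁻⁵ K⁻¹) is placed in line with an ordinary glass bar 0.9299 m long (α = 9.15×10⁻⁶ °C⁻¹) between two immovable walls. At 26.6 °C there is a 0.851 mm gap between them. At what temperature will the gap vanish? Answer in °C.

Gap closes when ΔL₁ + ΔL₂ = 0.851 mm = 8.51×10⁻⁴ m
(α₁L₁ + α₂L₂)ΔT = g
α₁L₁ + α₂L₂ = 1.92×10⁻⁵×1.044 + 9.15×10⁻⁶×0.9299 = 2.8553385×10⁻⁵ m/K
ΔT = 8.51×10⁻⁴ / 2.8553385×10⁻⁵ = 29.804 K
T = 26.6 + 29.804 = 56.404 °C

T = 56.4 °C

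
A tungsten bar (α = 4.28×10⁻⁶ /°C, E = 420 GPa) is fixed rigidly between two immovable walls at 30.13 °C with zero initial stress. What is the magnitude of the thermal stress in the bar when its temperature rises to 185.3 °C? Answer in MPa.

Fully constrained: the free strain ε = αΔT is blocked, so σ = Eε = EαΔT.
|ΔT| = 155.17 K
σ = 420×10⁹ × 4.28×10⁻⁶ × 155.17 = 2.79×10⁸ Pa

σ = 279 MPa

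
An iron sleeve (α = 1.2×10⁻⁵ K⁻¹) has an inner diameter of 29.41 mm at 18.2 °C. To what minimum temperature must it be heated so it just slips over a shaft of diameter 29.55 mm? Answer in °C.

T = 415 °C

Required Δd = 29.55 − 29.41 = 0.14 mm
Δd = αd₀ΔT ⇒ ΔT = Δd/(αd₀) = 0.14 / (1.2×10⁻⁵ × 29.41) = 396.69 K
T_min = 18.2 + 396.69 = 414.89 °C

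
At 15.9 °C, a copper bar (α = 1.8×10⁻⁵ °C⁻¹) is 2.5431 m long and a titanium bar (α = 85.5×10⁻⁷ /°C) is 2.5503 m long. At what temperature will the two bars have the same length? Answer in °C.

Equal length when α₁L₁ΔT − α₂L₂ΔT = L₂ − L₁ = 7.20×10⁻³ m
α₁L₁ = 4.57758×10⁻⁵, α₂L₂ = 2.1805065×10⁻⁵ → Δ(αL) = 2.3970735×10⁻⁵ m/K
ΔT = 7.20×10⁻³ / 2.3970735×10⁻⁵ = 300.366 K, so T = 15.9 + 300.366 = 316.266 °C

T = 316.3 °C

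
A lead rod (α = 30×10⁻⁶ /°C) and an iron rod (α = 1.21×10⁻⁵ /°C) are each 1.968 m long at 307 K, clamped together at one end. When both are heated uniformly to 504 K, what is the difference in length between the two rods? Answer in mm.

ΔT = 197 K
lead: ΔL = 30×10⁻⁶ × 1.968 m × 197 = 1.1631×10⁻² m = 11.631 mm
iron: ΔL = 1.21×10⁻⁵ × 1.968 m × 197 = 4.6911×10⁻³ m = 4.6911 mm
difference = 11.631 − 4.6911 = 6.9399 mm

6.94 mm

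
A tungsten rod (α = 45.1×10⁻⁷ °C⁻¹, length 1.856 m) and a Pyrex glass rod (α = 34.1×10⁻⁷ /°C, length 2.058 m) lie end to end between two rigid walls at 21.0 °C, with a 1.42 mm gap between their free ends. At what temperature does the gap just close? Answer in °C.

T = 113 °C

α₁L₁ = 8.37056×10⁻⁶ m/K, α₂L₂ = 7.01778×10⁻⁶ m/K → total 1.538834×10⁻⁵ m/K
ΔT = g/(α₁L₁+α₂L₂) = 1.42×10⁻³ / 1.538834×10⁻⁵ = 92.28 K
T = 21.0 + 92.28 = 113.28 °C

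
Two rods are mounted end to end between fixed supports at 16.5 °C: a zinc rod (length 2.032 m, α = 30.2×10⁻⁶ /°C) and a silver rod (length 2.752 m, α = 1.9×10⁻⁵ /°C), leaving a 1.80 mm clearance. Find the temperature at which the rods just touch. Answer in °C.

α₁L₁ = 6.13664×10⁻⁵ m/K, α₂L₂ = 5.2288×10⁻⁵ m/K → total 1.136544×10⁻⁴ m/K
ΔT = g/(α₁L₁+α₂L₂) = 1.80×10⁻³ / 1.136544×10⁻⁴ = 15.837 K
T = 16.5 + 15.837 = 32.337 °C

T = 32.3 °C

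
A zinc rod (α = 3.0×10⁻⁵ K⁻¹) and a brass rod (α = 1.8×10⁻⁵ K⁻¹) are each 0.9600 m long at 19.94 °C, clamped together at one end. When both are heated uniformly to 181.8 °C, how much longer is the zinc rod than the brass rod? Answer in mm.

ΔT = 161.86 K
zinc: ΔL = 3.0×10⁻⁵ × 0.9600 m × 161.86 = 4.6616×10⁻³ m = 4.6616 mm
brass: ΔL = 1.8×10⁻⁵ × 0.9600 m × 161.86 = 2.7969×10⁻³ m = 2.7969 mm
difference = 4.6616 − 2.7969 = 1.8647 mm

1.86 mm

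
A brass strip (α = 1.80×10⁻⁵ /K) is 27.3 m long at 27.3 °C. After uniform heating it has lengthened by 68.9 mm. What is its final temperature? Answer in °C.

ΔL = αL₀ΔT ⇒ ΔT = ΔL / (αL₀)
ΔT = 68.9×10⁻³ m / (1.80×10⁻⁵ × 27.3 m) = 140.21 K
T = 27.3 + 140.21 = 167.51 °C

T = 168 °C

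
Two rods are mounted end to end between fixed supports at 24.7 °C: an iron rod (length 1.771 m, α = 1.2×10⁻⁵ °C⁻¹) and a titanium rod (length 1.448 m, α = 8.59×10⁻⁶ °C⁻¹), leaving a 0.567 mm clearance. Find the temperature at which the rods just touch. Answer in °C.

T = 41.5 °C

α₁L₁ = 2.1252×10⁻⁵ m/K, α₂L₂ = 1.243832×10⁻⁵ m/K → total 3.369032×10⁻⁵ m/K
ΔT = g/(α₁L₁+α₂L₂) = 5.67×10⁻⁴ / 3.369032×10⁻⁵ = 16.830 K
T = 24.7 + 16.830 = 41.530 °C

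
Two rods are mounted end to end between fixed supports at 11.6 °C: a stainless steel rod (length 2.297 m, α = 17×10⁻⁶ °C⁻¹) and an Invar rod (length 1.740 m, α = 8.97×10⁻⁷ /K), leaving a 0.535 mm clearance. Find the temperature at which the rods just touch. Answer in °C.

Gap closes when ΔL₁ + ΔL₂ = 0.535 mm = 5.35×10⁻⁴ m
(α₁L₁ + α₂L₂)ΔT = g
α₁L₁ + α₂L₂ = 17×10⁻⁶×2.297 + 8.97×10⁻⁷×1.740 = 4.060978×10⁻⁵ m/K
ΔT = 5.35×10⁻⁴ / 4.060978×10⁻⁵ = 13.174 K
T = 11.6 + 13.174 = 24.774 °C

T = 24.8 °C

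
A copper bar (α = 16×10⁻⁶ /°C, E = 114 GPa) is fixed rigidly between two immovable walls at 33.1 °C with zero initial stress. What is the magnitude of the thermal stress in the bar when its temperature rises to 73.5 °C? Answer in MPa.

Fully constrained: the free strain ε = αΔT is blocked, so σ = Eε = EαΔT.
|ΔT| = 40.4 K
σ = 114×10⁹ × 16×10⁻⁶ × 40.4 = 7.37×10⁷ Pa

σ = 73.7 MPa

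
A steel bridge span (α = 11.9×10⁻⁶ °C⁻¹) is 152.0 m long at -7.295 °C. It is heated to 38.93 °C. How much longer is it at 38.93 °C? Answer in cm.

|ΔT| = |38.93 − (-7.295)| = 46.225 K
ΔL = αL₀ΔT = (11.9×10⁻⁶)(152.0)(46.225) = 8.36×10⁻² m

ΔL = 8.36 cm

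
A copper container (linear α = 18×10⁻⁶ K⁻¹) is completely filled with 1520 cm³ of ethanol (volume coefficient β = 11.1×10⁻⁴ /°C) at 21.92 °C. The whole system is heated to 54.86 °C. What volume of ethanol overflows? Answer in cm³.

The container also expands: β_container ≈ 3α = 5.4×10⁻⁵ /K
Net overflow = V₀(β_liq − 3α_cont)ΔT
β − 3α = 1.11×10⁻³ − 5.4×10⁻⁵ = 1.056×10⁻³ /K; ΔT = 32.94 K
ΔV = 1520 × 1.056×10⁻³ × 32.94 = 52.9 cm³

52.9 cm³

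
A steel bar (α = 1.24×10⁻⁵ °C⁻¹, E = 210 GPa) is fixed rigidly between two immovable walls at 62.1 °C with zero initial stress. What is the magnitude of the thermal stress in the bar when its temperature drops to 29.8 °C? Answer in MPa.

σ = 84.1 MPa

Fully constrained: the free strain ε = αΔT is blocked, so σ = Eε = EαΔT.
|ΔT| = 32.3 K
σ = 210×10⁹ × 1.24×10⁻⁵ × 32.3 = 8.41×10⁷ Pa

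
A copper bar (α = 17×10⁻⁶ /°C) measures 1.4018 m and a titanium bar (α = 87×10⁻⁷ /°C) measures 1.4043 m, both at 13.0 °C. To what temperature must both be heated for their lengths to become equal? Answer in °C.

Equal length when α₁L₁ΔT − α₂L₂ΔT = L₂ − L₁ = 2.50×10⁻³ m
α₁L₁ = 2.38306×10⁻⁵, α₂L₂ = 1.221741×10⁻⁵ → Δ(αL) = 1.161319×10⁻⁵ m/K
ΔT = 2.50×10⁻³ / 1.161319×10⁻⁵ = 215.272 K, so T = 13.0 + 215.272 = 228.272 °C

T = 228.3 °C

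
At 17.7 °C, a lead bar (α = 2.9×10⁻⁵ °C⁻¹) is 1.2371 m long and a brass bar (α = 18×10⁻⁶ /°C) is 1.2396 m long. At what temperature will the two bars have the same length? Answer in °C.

L₁(1 + α₁ΔT) = L₂(1 + α₂ΔT) ⇒ ΔT = (L₂ − L₁)/(α₁L₁ − α₂L₂)
L₂ − L₁ = 1.2396 − 1.2371 = 2.50×10⁻³ m
α₁L₁ − α₂L₂ = 2.9×10⁻⁵×1.2371 − 18×10⁻⁶×1.2396 = 1.35631×10⁻⁵ m/K
ΔT = 2.50×10⁻³ / 1.35631×10⁻⁵ = 184.324 K
T = 17.7 + 184.324 = 202.024 °C

T = 202.0 °C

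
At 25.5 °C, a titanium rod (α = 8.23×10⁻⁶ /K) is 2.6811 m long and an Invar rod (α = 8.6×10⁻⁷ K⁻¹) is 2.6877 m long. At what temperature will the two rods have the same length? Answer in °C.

T = 359.6 °C

L₁(1 + α₁ΔT) = L₂(1 + α₂ΔT) ⇒ ΔT = (L₂ − L₁)/(α₁L₁ − α₂L₂)
L₂ − L₁ = 2.6877 − 2.6811 = 6.60×10⁻³ m
α₁L₁ − α₂L₂ = 8.23×10⁻⁶×2.6811 − 8.6×10⁻⁷×2.6877 = 1.9754031×10⁻⁵ m/K
ΔT = 6.60×10⁻³ / 1.9754031×10⁻⁵ = 334.109 K
T = 25.5 + 334.109 = 359.609 °C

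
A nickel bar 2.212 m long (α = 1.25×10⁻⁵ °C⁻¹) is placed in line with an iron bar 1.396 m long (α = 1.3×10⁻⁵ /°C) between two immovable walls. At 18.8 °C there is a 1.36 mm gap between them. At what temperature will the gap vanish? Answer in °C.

T = 48.5 °C

α₁L₁ = 2.765×10⁻⁵ m/K, α₂L₂ = 1.8148×10⁻⁵ m/K → total 4.5798×10⁻⁵ m/K
ΔT = g/(α₁L₁+α₂L₂) = 1.36×10⁻³ / 4.5798×10⁻⁵ = 29.696 K
T = 18.8 + 29.696 = 48.496 °C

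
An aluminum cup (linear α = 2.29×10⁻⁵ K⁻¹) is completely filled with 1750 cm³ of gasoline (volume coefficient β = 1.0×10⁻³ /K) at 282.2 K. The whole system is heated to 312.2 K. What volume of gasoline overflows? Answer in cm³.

The cup also expands: β_container ≈ 3α = 6.87×10⁻⁵ /K
Net overflow = V₀(β_liq − 3α_cont)ΔT
β − 3α = 1.00×10⁻³ − 6.87×10⁻⁵ = 9.313×10⁻⁴ /K; ΔT = 30.0 K
ΔV = 1750 × 9.313×10⁻⁴ × 30.0 = 48.9 cm³

48.9 cm³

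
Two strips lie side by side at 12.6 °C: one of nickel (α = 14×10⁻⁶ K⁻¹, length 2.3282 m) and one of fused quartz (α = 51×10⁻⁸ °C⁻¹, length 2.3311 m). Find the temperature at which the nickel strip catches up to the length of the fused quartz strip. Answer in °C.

Equal length when α₁L₁ΔT − α₂L₂ΔT = L₂ − L₁ = 2.90×10⁻³ m
α₁L₁ = 3.25948×10⁻⁵, α₂L₂ = 1.188861×10⁻⁶ → Δ(αL) = 3.1405939×10⁻⁵ m/K
ΔT = 2.90×10⁻³ / 3.1405939×10⁻⁵ = 92.339 K, so T = 12.6 + 92.339 = 104.939 °C

T = 104.9 °C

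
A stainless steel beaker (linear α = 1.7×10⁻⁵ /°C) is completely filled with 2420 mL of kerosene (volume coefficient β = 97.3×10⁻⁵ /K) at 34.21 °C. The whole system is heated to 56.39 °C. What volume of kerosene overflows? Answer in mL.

49.5 mL

The beaker also expands: β_container ≈ 3α = 5.1×10⁻⁵ /K
Net overflow = V₀(β_liq − 3α_cont)ΔT
β − 3α = 9.73×10⁻⁴ − 5.1×10⁻⁵ = 9.22×10⁻⁴ /K; ΔT = 22.18 K
ΔV = 2420 × 9.22×10⁻⁴ × 22.18 = 49.5 mL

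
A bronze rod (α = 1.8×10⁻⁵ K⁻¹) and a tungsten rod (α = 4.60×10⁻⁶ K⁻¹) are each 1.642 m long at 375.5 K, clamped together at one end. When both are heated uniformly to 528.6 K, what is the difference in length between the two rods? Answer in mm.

ΔT = 153.1 K
bronze: ΔL = 1.8×10⁻⁵ × 1.642 m × 153.1 = 4.5250×10⁻³ m = 4.5250 mm
tungsten: ΔL = 4.60×10⁻⁶ × 1.642 m × 153.1 = 1.1564×10⁻³ m = 1.1564 mm
difference = 4.5250 − 1.1564 = 3.3686 mm

3.37 mm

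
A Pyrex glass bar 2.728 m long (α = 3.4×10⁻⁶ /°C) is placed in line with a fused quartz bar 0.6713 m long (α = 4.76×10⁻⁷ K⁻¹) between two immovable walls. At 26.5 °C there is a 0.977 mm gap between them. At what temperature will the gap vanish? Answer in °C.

Gap closes when ΔL₁ + ΔL₂ = 0.977 mm = 9.77×10⁻⁴ m
(α₁L₁ + α₂L₂)ΔT = g
α₁L₁ + α₂L₂ = 3.4×10⁻⁶×2.728 + 4.76×10⁻⁷×0.6713 = 9.5947388×10⁻⁶ m/K
ΔT = 9.77×10⁻⁴ / 9.5947388×10⁻⁶ = 101.83 K
T = 26.5 + 101.83 = 128.33 °C

T = 128 °C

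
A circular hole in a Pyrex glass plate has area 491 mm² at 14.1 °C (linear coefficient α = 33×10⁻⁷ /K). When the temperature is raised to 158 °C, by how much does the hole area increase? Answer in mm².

ΔA = 0.466 mm²

Area coefficient ≈ 2α; |ΔT| = 143.9 K
ΔA = 2αA₀ΔT = 2(33×10⁻⁷)(491)(143.9) = 0.466 mm²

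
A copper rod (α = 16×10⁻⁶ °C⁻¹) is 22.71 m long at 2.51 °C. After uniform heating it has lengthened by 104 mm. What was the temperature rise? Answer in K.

ΔL = αL₀ΔT ⇒ ΔT = ΔL / (αL₀)
ΔT = 104×10⁻³ m / (16×10⁻⁶ × 22.71 m) = 286.22 K

ΔT = 286 K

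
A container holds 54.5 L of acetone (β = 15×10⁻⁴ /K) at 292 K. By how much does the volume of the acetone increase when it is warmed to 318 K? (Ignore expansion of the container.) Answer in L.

|ΔT| = |318 − 292| = 26 K
ΔV = βV₀ΔT = (15×10⁻⁴)(54.5)(26) = 2.13 L

ΔV = 2.13 L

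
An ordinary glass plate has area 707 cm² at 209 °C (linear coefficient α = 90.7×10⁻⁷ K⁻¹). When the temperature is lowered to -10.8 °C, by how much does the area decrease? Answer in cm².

ΔA = 2.82 cm²

Area coefficient ≈ 2α; |ΔT| = 219.8 K
ΔA = 2αA₀ΔT = 2(90.7×10⁻⁷)(707)(219.8) = 2.82 cm²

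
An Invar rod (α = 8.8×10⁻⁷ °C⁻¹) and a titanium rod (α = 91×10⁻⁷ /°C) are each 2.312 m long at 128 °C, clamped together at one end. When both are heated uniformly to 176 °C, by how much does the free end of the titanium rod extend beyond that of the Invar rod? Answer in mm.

ΔT = 48 K
Invar: ΔL = 8.8×10⁻⁷ × 2.312 m × 48 = 9.7659×10⁻⁵ m = 0.097659 mm
titanium: ΔL = 91×10⁻⁷ × 2.312 m × 48 = 1.0099×10⁻³ m = 1.0099 mm
difference = 1.0099 − 0.097659 = 0.912241 mm

0.912 mm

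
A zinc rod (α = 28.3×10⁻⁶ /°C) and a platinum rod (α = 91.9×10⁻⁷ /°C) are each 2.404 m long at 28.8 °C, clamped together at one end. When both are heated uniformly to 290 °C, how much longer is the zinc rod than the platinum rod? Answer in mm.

12.0 mm

ΔT = 261.2 K
zinc: ΔL = 28.3×10⁻⁶ × 2.404 m × 261.2 = 1.7770×10⁻² m = 17.770 mm
platinum: ΔL = 91.9×10⁻⁷ × 2.404 m × 261.2 = 5.7706×10⁻³ m = 5.7706 mm
difference = 17.770 − 5.7706 = 11.9994 mm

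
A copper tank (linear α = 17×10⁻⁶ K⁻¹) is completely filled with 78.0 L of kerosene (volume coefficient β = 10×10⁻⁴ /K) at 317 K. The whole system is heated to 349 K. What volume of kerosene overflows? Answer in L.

The tank also expands: β_container ≈ 3α = 5.1×10⁻⁵ /K
Net overflow = V₀(β_liq − 3α_cont)ΔT
β − 3α = 1.00×10⁻³ − 5.1×10⁻⁵ = 9.49×10⁻⁴ /K; ΔT = 32 K
ΔV = 78.0 × 9.49×10⁻⁴ × 32 = 2.37 L

2.37 L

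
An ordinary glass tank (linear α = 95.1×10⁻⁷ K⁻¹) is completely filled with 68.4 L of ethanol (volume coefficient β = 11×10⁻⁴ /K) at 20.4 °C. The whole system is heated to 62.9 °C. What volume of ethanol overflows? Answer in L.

3.11 L

The tank also expands: β_container ≈ 3α = 2.853×10⁻⁵ /K
Net overflow = V₀(β_liq − 3α_cont)ΔT
β − 3α = 1.10×10⁻³ − 2.853×10⁻⁵ = 1.07147×10⁻³ /K; ΔT = 42.5 K
ΔV = 68.4 × 1.07147×10⁻³ × 42.5 = 3.11 L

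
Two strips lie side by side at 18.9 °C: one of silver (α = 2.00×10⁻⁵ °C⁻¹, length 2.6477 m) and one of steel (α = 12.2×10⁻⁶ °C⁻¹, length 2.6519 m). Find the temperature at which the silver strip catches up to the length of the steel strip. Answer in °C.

T = 222.8 °C

Equal length when α₁L₁ΔT − α₂L₂ΔT = L₂ − L₁ = 4.20×10⁻³ m
α₁L₁ = 5.2954×10⁻⁵, α₂L₂ = 3.235318×10⁻⁵ → Δ(αL) = 2.060082×10⁻⁵ m/K
ΔT = 4.20×10⁻³ / 2.060082×10⁻⁵ = 203.875 K, so T = 18.9 + 203.875 = 222.775 °C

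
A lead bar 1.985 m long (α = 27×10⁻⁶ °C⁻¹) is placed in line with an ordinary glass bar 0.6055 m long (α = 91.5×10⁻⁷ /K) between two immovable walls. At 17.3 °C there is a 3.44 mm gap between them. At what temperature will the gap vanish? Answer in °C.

T = 75.5 °C

Gap closes when ΔL₁ + ΔL₂ = 3.44 mm = 3.44×10⁻³ m
(α₁L₁ + α₂L₂)ΔT = g
α₁L₁ + α₂L₂ = 27×10⁻⁶×1.985 + 91.5×10⁻⁷×0.6055 = 5.9135325×10⁻⁵ m/K
ΔT = 3.44×10⁻³ / 5.9135325×10⁻⁵ = 58.172 K
T = 17.3 + 58.172 = 75.472 °C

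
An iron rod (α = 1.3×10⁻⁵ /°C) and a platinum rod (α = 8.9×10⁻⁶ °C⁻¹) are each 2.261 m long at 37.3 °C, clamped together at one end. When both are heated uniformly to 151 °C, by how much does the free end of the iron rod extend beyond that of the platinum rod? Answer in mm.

1.05 mm

ΔT = 113.7 K
iron: ΔL = 1.3×10⁻⁵ × 2.261 m × 113.7 = 3.3420×10⁻³ m = 3.3420 mm
platinum: ΔL = 8.9×10⁻⁶ × 2.261 m × 113.7 = 2.2880×10⁻³ m = 2.2880 mm
difference = 3.3420 − 2.2880 = 1.054 mm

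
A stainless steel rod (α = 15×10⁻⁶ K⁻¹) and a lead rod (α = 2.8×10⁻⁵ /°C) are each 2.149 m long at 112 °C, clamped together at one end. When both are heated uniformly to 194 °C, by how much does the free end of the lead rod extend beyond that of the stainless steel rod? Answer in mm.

2.29 mm

ΔT = 82 K
stainless steel: ΔL = 15×10⁻⁶ × 2.149 m × 82 = 2.6433×10⁻³ m = 2.6433 mm
lead: ΔL = 2.8×10⁻⁵ × 2.149 m × 82 = 4.9341×10⁻³ m = 4.9341 mm
difference = 4.9341 − 2.6433 = 2.2908 mm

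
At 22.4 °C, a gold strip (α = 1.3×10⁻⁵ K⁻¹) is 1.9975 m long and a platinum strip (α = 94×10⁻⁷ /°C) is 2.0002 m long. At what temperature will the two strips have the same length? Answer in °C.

L₁(1 + α₁ΔT) = L₂(1 + α₂ΔT) ⇒ ΔT = (L₂ − L₁)/(α₁L₁ − α₂L₂)
L₂ − L₁ = 2.0002 − 1.9975 = 2.70×10⁻³ m
α₁L₁ − α₂L₂ = 1.3×10⁻⁵×1.9975 − 94×10⁻⁷×2.0002 = 7.16562×10⁻⁶ m/K
ΔT = 2.70×10⁻³ / 7.16562×10⁻⁶ = 376.799 K
T = 22.4 + 376.799 = 399.199 °C

T = 399.2 °C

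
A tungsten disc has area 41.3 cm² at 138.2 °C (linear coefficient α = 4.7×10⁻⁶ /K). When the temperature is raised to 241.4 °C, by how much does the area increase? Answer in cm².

Area coefficient ≈ 2α; |ΔT| = 103.2 K
ΔA = 2αA₀ΔT = 2(4.7×10⁻⁶)(41.3)(103.2) = 0.0401 cm²

ΔA = 0.0401 cm²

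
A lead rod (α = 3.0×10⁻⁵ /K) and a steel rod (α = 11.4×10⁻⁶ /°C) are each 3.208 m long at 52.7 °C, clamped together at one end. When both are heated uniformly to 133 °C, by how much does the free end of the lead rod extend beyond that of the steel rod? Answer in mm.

ΔT = 80.3 K
lead: ΔL = 3.0×10⁻⁵ × 3.208 m × 80.3 = 7.7281×10⁻³ m = 7.7281 mm
steel: ΔL = 11.4×10⁻⁶ × 3.208 m × 80.3 = 2.9367×10⁻³ m = 2.9367 mm
difference = 7.7281 − 2.9367 = 4.7914 mm

4.79 mm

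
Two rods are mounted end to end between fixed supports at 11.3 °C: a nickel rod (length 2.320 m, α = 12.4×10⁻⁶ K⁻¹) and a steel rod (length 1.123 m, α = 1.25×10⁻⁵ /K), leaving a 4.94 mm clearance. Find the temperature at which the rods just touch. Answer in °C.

T = 127 °C

Gap closes when ΔL₁ + ΔL₂ = 4.94 mm = 4.94×10⁻³ m
(α₁L₁ + α₂L₂)ΔT = g
α₁L₁ + α₂L₂ = 12.4×10⁻⁶×2.320 + 1.25×10⁻⁵×1.123 = 4.28055×10⁻⁵ m/K
ΔT = 4.94×10⁻³ / 4.28055×10⁻⁵ = 115.41 K
T = 11.3 + 115.41 = 126.71 °C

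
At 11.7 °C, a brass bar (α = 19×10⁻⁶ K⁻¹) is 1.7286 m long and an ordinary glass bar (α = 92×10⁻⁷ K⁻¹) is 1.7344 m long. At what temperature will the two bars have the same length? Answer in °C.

T = 355.2 °C

Equal length when α₁L₁ΔT − α₂L₂ΔT = L₂ − L₁ = 5.80×10⁻³ m
α₁L₁ = 3.28434×10⁻⁵, α₂L₂ = 1.595648×10⁻⁵ → Δ(αL) = 1.688692×10⁻⁵ m/K
ΔT = 5.80×10⁻³ / 1.688692×10⁻⁵ = 343.461 K, so T = 11.7 + 343.461 = 355.161 °C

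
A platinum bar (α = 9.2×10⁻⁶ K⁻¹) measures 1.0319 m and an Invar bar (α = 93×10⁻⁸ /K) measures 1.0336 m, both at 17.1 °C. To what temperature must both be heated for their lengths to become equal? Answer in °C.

T = 216.3 °C

L₁(1 + α₁ΔT) = L₂(1 + α₂ΔT) ⇒ ΔT = (L₂ − L₁)/(α₁L₁ − α₂L₂)
L₂ − L₁ = 1.0336 − 1.0319 = 1.70×10⁻³ m
α₁L₁ − α₂L₂ = 9.2×10⁻⁶×1.0319 − 93×10⁻⁸×1.0336 = 8.532232×10⁻⁶ m/K
ΔT = 1.70×10⁻³ / 8.532232×10⁻⁶ = 199.244 K
T = 17.1 + 199.244 = 216.344 °C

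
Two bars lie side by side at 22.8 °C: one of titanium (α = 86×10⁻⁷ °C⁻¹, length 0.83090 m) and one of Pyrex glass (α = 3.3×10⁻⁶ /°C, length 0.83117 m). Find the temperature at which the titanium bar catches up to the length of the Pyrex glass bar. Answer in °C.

L₁(1 + α₁ΔT) = L₂(1 + α₂ΔT) ⇒ ΔT = (L₂ − L₁)/(α₁L₁ − α₂L₂)
L₂ − L₁ = 0.83117 − 0.83090 = 2.70×10⁻⁴ m
α₁L₁ − α₂L₂ = 86×10⁻⁷×0.83090 − 3.3×10⁻⁶×0.83117 = 4.402879×10⁻⁶ m/K
ΔT = 2.70×10⁻⁴ / 4.402879×10⁻⁶ = 61.3235 K
T = 22.8 + 61.3235 = 84.1235 °C

T = 84.12 °C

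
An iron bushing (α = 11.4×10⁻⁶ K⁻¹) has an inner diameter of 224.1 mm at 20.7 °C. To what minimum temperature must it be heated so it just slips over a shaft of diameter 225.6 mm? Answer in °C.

T = 608 °C

Required Δd = 225.6 − 224.1 = 1.5 mm
Δd = αd₀ΔT ⇒ ΔT = Δd/(αd₀) = 1.5 / (11.4×10⁻⁶ × 224.1) = 587.14 K
T_min = 20.7 + 587.14 = 607.84 °C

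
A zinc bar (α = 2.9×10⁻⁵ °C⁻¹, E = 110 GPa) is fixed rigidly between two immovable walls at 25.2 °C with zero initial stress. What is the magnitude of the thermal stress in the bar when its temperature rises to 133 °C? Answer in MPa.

σ = 344 MPa

Fully constrained: the free strain ε = αΔT is blocked, so σ = Eε = EαΔT.
|ΔT| = 107.8 K
σ = 110×10⁹ × 2.9×10⁻⁵ × 107.8 = 3.44×10⁸ Pa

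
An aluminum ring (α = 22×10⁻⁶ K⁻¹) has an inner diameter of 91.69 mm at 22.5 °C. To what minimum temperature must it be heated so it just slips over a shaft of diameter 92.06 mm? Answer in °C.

Required Δd = 92.06 − 91.69 = 0.37 mm
Δd = αd₀ΔT ⇒ ΔT = Δd/(αd₀) = 0.37 / (22×10⁻⁶ × 91.69) = 183.42 K
T_min = 22.5 + 183.42 = 205.92 °C

T = 206 °C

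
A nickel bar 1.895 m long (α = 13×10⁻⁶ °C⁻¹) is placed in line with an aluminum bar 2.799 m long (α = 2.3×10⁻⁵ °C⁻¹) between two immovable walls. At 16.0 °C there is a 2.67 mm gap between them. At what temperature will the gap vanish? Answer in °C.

T = 46.0 °C

α₁L₁ = 2.4635×10⁻⁵ m/K, α₂L₂ = 6.4377×10⁻⁵ m/K → total 8.9012×10⁻⁵ m/K
ΔT = g/(α₁L₁+α₂L₂) = 2.67×10⁻³ / 8.9012×10⁻⁵ = 29.996 K
T = 16.0 + 29.996 = 45.996 °C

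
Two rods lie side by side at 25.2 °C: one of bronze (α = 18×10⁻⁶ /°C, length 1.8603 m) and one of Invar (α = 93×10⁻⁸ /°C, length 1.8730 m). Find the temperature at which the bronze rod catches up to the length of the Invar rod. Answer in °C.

T = 425.3 °C

Equal length when α₁L₁ΔT − α₂L₂ΔT = L₂ − L₁ = 1.27×10⁻² m
α₁L₁ = 3.34854×10⁻⁵, α₂L₂ = 1.74189×10⁻⁶ → Δ(αL) = 3.174351×10⁻⁵ m/K
ΔT = 1.27×10⁻² / 3.174351×10⁻⁵ = 400.082 K, so T = 25.2 + 400.082 = 425.282 °C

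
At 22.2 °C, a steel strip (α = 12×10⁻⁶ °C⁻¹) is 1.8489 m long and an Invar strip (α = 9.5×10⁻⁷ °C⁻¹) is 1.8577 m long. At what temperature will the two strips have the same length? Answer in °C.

Equal length when α₁L₁ΔT − α₂L₂ΔT = L₂ − L₁ = 8.80×10⁻³ m
α₁L₁ = 2.21868×10⁻⁵, α₂L₂ = 1.764815×10⁻⁶ → Δ(αL) = 2.0421985×10⁻⁵ m/K
ΔT = 8.80×10⁻³ / 2.0421985×10⁻⁵ = 430.908 K, so T = 22.2 + 430.908 = 453.108 °C

T = 453.1 °C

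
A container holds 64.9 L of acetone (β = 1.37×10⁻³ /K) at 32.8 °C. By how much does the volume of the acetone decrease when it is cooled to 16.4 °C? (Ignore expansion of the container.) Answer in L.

ΔV = 1.46 L

|ΔT| = |16.4 − 32.8| = 16.4 K
ΔV = βV₀ΔT = (1.37×10⁻³)(64.9)(16.4) = 1.46 L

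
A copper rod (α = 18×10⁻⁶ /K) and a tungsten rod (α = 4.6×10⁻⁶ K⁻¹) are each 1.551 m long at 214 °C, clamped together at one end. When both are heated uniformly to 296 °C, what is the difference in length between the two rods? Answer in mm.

ΔT = 82 K
copper: ΔL = 18×10⁻⁶ × 1.551 m × 82 = 2.2893×10⁻³ m = 2.2893 mm
tungsten: ΔL = 4.6×10⁻⁶ × 1.551 m × 82 = 5.8504×10⁻⁴ m = 0.58504 mm
difference = 2.2893 − 0.58504 = 1.70426 mm

1.70 mm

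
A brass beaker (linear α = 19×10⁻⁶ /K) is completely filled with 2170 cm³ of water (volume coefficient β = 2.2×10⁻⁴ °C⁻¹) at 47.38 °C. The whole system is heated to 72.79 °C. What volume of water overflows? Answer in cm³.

8.99 cm³

The beaker also expands: β_container ≈ 3α = 5.7×10⁻⁵ /K
Net overflow = V₀(β_liq − 3α_cont)ΔT
β − 3α = 2.20×10⁻⁴ − 5.7×10⁻⁵ = 1.63×10⁻⁴ /K; ΔT = 25.41 K
ΔV = 2170 × 1.63×10⁻⁴ × 25.41 = 8.99 cm³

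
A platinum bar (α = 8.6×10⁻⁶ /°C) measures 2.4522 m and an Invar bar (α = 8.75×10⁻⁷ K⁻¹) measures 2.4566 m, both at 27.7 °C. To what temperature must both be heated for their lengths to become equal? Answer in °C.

L₁(1 + α₁ΔT) = L₂(1 + α₂ΔT) ⇒ ΔT = (L₂ − L₁)/(α₁L₁ − α₂L₂)
L₂ − L₁ = 2.4566 − 2.4522 = 4.40×10⁻³ m
α₁L₁ − α₂L₂ = 8.6×10⁻⁶×2.4522 − 8.75×10⁻⁷×2.4566 = 1.8939395×10⁻⁵ m/K
ΔT = 4.40×10⁻³ / 1.8939395×10⁻⁵ = 232.320 K
T = 27.7 + 232.320 = 260.020 °C

T = 260.0 °C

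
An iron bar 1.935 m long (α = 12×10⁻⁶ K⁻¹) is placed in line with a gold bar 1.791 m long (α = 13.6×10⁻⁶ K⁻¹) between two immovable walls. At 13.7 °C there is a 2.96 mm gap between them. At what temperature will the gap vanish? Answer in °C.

Gap closes when ΔL₁ + ΔL₂ = 2.96 mm = 2.96×10⁻³ m
(α₁L₁ + α₂L₂)ΔT = g
α₁L₁ + α₂L₂ = 12×10⁻⁶×1.935 + 13.6×10⁻⁶×1.791 = 4.75776×10⁻⁵ m/K
ΔT = 2.96×10⁻³ / 4.75776×10⁻⁵ = 62.214 K
T = 13.7 + 62.214 = 75.914 °C

T = 75.9 °C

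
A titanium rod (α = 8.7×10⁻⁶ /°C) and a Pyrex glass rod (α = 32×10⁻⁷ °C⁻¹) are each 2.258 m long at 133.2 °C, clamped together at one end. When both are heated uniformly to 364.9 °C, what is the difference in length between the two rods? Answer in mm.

ΔT = 231.7 K
titanium: ΔL = 8.7×10⁻⁶ × 2.258 m × 231.7 = 4.5517×10⁻³ m = 4.5517 mm
Pyrex glass: ΔL = 32×10⁻⁷ × 2.258 m × 231.7 = 1.6742×10⁻³ m = 1.6742 mm
difference = 4.5517 − 1.6742 = 2.8775 mm

2.88 mm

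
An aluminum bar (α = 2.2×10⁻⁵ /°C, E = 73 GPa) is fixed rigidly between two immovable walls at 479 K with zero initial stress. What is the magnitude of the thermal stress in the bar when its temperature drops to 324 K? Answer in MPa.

σ = 249 MPa

Fully constrained: the free strain ε = αΔT is blocked, so σ = Eε = EαΔT.
|ΔT| = 155 K
σ = 73.0×10⁹ × 2.2×10⁻⁵ × 155 = 2.49×10⁸ Pa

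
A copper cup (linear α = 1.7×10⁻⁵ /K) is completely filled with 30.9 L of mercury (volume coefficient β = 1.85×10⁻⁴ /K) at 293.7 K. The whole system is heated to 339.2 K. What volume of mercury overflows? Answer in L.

The cup also expands: β_container ≈ 3α = 5.1×10⁻⁵ /K
Net overflow = V₀(β_liq − 3α_cont)ΔT
β − 3α = 1.85×10⁻⁴ − 5.1×10⁻⁵ = 1.34×10⁻⁴ /K; ΔT = 45.5 K
ΔV = 30.9 × 1.34×10⁻⁴ × 45.5 = 0.188 L

0.188 L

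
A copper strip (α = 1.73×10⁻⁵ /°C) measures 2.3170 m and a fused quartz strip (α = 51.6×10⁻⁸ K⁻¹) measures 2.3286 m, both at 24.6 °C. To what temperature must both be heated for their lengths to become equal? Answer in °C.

L₁(1 + α₁ΔT) = L₂(1 + α₂ΔT) ⇒ ΔT = (L₂ − L₁)/(α₁L₁ − α₂L₂)
L₂ − L₁ = 2.3286 − 2.3170 = 1.16×10⁻² m
α₁L₁ − α₂L₂ = 1.73×10⁻⁵×2.3170 − 51.6×10⁻⁸×2.3286 = 3.88825424×10⁻⁵ m/K
ΔT = 1.16×10⁻² / 3.88825424×10⁻⁵ = 298.334 K
T = 24.6 + 298.334 = 322.934 °C

T = 322.9 °C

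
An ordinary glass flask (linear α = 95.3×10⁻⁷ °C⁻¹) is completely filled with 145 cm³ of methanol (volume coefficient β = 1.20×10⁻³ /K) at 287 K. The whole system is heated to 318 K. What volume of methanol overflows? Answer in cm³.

5.27 cm³

The flask also expands: β_container ≈ 3α = 2.859×10⁻⁵ /K
Net overflow = V₀(β_liq − 3α_cont)ΔT
β − 3α = 1.20×10⁻³ − 2.859×10⁻⁵ = 1.17141×10⁻³ /K; ΔT = 31 K
ΔV = 145 × 1.17141×10⁻³ × 31 = 5.27 cm³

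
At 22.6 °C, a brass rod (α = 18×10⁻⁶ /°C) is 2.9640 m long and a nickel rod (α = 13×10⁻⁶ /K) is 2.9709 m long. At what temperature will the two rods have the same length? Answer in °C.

Equal length when α₁L₁ΔT − α₂L₂ΔT = L₂ − L₁ = 6.90×10⁻³ m
α₁L₁ = 5.3352×10⁻⁵, α₂L₂ = 3.86217×10⁻⁵ → Δ(αL) = 1.47303×10⁻⁵ m/K
ΔT = 6.90×10⁻³ / 1.47303×10⁻⁵ = 468.422 K, so T = 22.6 + 468.422 = 491.022 °C

T = 491.0 °C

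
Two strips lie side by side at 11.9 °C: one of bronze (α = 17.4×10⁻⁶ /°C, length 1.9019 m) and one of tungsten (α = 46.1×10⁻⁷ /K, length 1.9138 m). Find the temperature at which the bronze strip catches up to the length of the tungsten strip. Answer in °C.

T = 502.2 °C

Equal length when α₁L₁ΔT − α₂L₂ΔT = L₂ − L₁ = 1.19×10⁻² m
α₁L₁ = 3.309306×10⁻⁵, α₂L₂ = 8.822618×10⁻⁶ → Δ(αL) = 2.4270442×10⁻⁵ m/K
ΔT = 1.19×10⁻² / 2.4270442×10⁻⁵ = 490.308 K, so T = 11.9 + 490.308 = 502.208 °C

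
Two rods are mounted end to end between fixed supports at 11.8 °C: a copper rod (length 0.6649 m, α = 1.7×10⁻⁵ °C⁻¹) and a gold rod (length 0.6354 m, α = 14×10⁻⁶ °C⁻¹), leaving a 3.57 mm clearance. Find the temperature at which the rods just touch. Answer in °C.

α₁L₁ = 1.13033×10⁻⁵ m/K, α₂L₂ = 8.8956×10⁻⁶ m/K → total 2.01989×10⁻⁵ m/K
ΔT = g/(α₁L₁+α₂L₂) = 3.57×10⁻³ / 2.01989×10⁻⁵ = 176.74 K
T = 11.8 + 176.74 = 188.54 °C

T = 189 °C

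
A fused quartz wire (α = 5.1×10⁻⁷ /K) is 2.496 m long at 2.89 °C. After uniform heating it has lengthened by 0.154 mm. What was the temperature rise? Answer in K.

ΔT = 121 K

ΔL = αL₀ΔT ⇒ ΔT = ΔL / (αL₀)
ΔT = 0.154×10⁻³ m / (5.1×10⁻⁷ × 2.496 m) = 120.98 K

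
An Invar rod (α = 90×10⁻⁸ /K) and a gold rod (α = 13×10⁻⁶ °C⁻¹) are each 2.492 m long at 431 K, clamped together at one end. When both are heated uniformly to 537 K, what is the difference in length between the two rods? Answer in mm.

ΔT = 106 K
Invar: ΔL = 90×10⁻⁸ × 2.492 m × 106 = 2.3774×10⁻⁴ m = 0.23774 mm
gold: ΔL = 13×10⁻⁶ × 2.492 m × 106 = 3.4340×10⁻³ m = 3.4340 mm
difference = 3.4340 − 0.23774 = 3.19626 mm

3.20 mm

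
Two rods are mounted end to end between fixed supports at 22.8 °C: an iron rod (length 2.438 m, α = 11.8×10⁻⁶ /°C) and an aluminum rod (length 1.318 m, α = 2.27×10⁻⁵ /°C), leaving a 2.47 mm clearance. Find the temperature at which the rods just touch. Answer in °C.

α₁L₁ = 2.87684×10⁻⁵ m/K, α₂L₂ = 2.99186×10⁻⁵ m/K → total 5.8687×10⁻⁵ m/K
ΔT = g/(α₁L₁+α₂L₂) = 2.47×10⁻³ / 5.8687×10⁻⁵ = 42.088 K
T = 22.8 + 42.088 = 64.888 °C

T = 64.9 °C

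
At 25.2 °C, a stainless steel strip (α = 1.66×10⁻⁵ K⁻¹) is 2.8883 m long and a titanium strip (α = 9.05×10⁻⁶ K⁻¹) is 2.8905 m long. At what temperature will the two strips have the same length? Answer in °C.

Equal length when α₁L₁ΔT − α₂L₂ΔT = L₂ − L₁ = 2.20×10⁻³ m
α₁L₁ = 4.794578×10⁻⁵, α₂L₂ = 2.6159025×10⁻⁵ → Δ(αL) = 2.1786755×10⁻⁵ m/K
ΔT = 2.20×10⁻³ / 2.1786755×10⁻⁵ = 100.979 K, so T = 25.2 + 100.979 = 126.179 °C

T = 126.2 °C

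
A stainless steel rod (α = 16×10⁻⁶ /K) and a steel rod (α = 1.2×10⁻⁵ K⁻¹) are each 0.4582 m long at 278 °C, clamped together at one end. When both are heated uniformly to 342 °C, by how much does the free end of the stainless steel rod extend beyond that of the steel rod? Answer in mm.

0.117 mm

ΔT = 64 K
stainless steel: ΔL = 16×10⁻⁶ × 0.4582 m × 64 = 4.6920×10⁻⁴ m = 0.46920 mm
steel: ΔL = 1.2×10⁻⁵ × 0.4582 m × 64 = 3.5190×10⁻⁴ m = 0.35190 mm
difference = 0.46920 − 0.35190 = 0.1173 mm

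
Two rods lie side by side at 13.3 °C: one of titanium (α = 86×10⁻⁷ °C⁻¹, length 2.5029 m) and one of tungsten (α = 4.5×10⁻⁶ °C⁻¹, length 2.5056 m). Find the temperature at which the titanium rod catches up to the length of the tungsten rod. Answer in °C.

T = 276.7 °C

Equal length when α₁L₁ΔT − α₂L₂ΔT = L₂ − L₁ = 2.70×10⁻³ m
α₁L₁ = 2.152494×10⁻⁵, α₂L₂ = 1.12752×10⁻⁵ → Δ(αL) = 1.024974×10⁻⁵ m/K
ΔT = 2.70×10⁻³ / 1.024974×10⁻⁵ = 263.421 K, so T = 13.3 + 263.421 = 276.721 °C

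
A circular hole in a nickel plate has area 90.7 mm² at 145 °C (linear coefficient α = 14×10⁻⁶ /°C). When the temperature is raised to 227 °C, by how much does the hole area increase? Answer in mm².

ΔA = 0.208 mm²

Area coefficient ≈ 2α; |ΔT| = 82 K
ΔA = 2αA₀ΔT = 2(14×10⁻⁶)(90.7)(82) = 0.208 mm²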